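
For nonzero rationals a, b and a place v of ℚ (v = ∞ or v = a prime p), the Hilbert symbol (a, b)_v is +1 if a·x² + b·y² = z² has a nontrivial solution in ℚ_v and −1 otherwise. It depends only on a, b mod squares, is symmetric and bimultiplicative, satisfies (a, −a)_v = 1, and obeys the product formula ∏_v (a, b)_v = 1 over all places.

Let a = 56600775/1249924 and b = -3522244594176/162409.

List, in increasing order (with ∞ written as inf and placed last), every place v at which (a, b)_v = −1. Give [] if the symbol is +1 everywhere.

Mod squares: a ≡ 231, b ≡ -12634314. Check v ∈ {∞, 2, 3, 5, 7, 11, 13, 23, 29, 31, 41, 43}.
v=2: v_2(a)=-2, v_2(b)=9; units ≡ 7, 3 (mod 8); ε·ε+αω+βω = 1·1+-2·1+9·0 ≡ 1  ⇒  (a,b)_2 = -1.
v=5: a=5^2·(≡4), b=5^0·(≡1) mod 5; (4|5)=+1, (1|5)=+1; (−1)^{2·0·2}·(+1)^0·(+1)^2 = +1.
v=23: a=23^0·(≡12), b=23^1·(≡10) mod 23; (12|23)=+1, (10|23)=-1; (−1)^{0·1·11}·(+1)^1·(-1)^0 = +1.
v=11: a=11^3·(≡2), b=11^3·(≡2) mod 11; (2|11)=-1, (2|11)=-1; (−1)^{3·3·5}·(-1)^3·(-1)^3 = -1.
v=13: a=13^-2·(≡3), b=13^-2·(≡9) mod 13; (3|13)=+1, (9|13)=+1; (−1)^{-2·-2·6}·(+1)^-2·(+1)^-2 = +1.
v=31: a=31^0·(≡19), b=31^-2·(≡21) mod 31; (19|31)=+1, (21|31)=-1; (−1)^{0·-2·15}·(+1)^-2·(-1)^0 = +1.
v=29: a=29^0·(≡24), b=29^1·(≡4) mod 29; (24|29)=+1, (4|29)=+1; (−1)^{0·1·14}·(+1)^1·(+1)^0 = +1.
v=41: a=41^0·(≡6), b=41^1·(≡37) mod 41; (6|41)=-1, (37|41)=+1; (−1)^{0·1·20}·(-1)^1·(+1)^0 = -1.
v=3: a=3^5·(≡2), b=3^3·(≡1) mod 3; (2|3)=-1, (1|3)=+1; (−1)^{5·3·1}·(-1)^3·(+1)^5 = +1.
v=7: a=7^1·(≡5), b=7^1·(≡6) mod 7; (5|7)=-1, (6|7)=-1; (−1)^{1·1·3}·(-1)^1·(-1)^1 = -1.
v=∞: 231 > 0 and -12634314 < 0  ⇒  (a,b)_∞ = +1.
v=43: a=43^-2·(≡14), b=43^0·(≡18) mod 43; (14|43)=+1, (18|43)=-1; (−1)^{-2·0·21}·(+1)^0·(-1)^-2 = +1.
|Ram(231, -12634314)| = 4, even; anisotropic at {2, 7, 11, 41}.

[2, 7, 11, 41]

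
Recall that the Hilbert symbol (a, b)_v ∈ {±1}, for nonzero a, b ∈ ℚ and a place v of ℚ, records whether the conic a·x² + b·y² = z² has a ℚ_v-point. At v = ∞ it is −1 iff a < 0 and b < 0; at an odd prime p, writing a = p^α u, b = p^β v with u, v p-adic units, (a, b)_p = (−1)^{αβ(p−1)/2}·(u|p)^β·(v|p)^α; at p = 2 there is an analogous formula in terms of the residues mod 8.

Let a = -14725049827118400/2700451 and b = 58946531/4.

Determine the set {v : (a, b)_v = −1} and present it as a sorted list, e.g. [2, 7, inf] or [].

Mod squares: a ≡ -1311, b ≡ 70091. Check v ∈ {∞, 2, 3, 5, 7, 11, 13, 17, 19, 23, 29, 31}.
v=5: a=5^2·(≡4), b=5^0·(≡4) mod 5; (4|5)=+1, (4|5)=+1; (−1)^{2·0·2}·(+1)^0·(+1)^2 = +1.
v=13: a=13^-2·(≡5), b=13^0·(≡5) mod 13; (5|13)=-1, (5|13)=-1; (−1)^{-2·0·6}·(-1)^0·(-1)^-2 = +1.
v=29: a=29^-2·(≡28), b=29^2·(≡14) mod 29; (28|29)=+1, (14|29)=-1; (−1)^{-2·2·14}·(+1)^2·(-1)^-2 = +1.
v=∞: -1311 < 0 and 70091 > 0  ⇒  (a,b)_∞ = +1.
v=3: a=3^5·(≡1), b=3^0·(≡2) mod 3; (1|3)=+1, (2|3)=-1; (−1)^{5·0·1}·(+1)^0·(-1)^5 = -1.
v=11: a=11^2·(≡5), b=11^0·(≡7) mod 11; (5|11)=+1, (7|11)=-1; (−1)^{2·0·5}·(+1)^0·(-1)^2 = +1.
v=31: a=31^2·(≡27), b=31^1·(≡29) mod 31; (27|31)=-1, (29|31)=-1; (−1)^{2·1·15}·(-1)^1·(-1)^2 = -1.
v=7: a=7^2·(≡6), b=7^1·(≡6) mod 7; (6|7)=-1, (6|7)=-1; (−1)^{2·1·3}·(-1)^1·(-1)^2 = -1.
v=17: a=17^2·(≡1), b=17^1·(≡1) mod 17; (1|17)=+1, (1|17)=+1; (−1)^{2·1·8}·(+1)^1·(+1)^2 = +1.
v=2: v_2(a)=6, v_2(b)=-2; units ≡ 1, 3 (mod 8); ε·ε+αω+βω = 0·1+6·1+-2·0 ≡ 0  ⇒  (a,b)_2 = +1.
v=23: a=23^1·(≡12), b=23^0·(≡21) mod 23; (12|23)=+1, (21|23)=-1; (−1)^{1·0·11}·(+1)^0·(-1)^1 = -1.
v=19: a=19^-1·(≡11), b=19^1·(≡18) mod 19; (11|19)=+1, (18|19)=-1; (−1)^{-1·1·9}·(+1)^1·(-1)^-1 = +1.
|Ram(-1311, 70091)| = 4, even; anisotropic at {3, 7, 23, 31}.

[3, 7, 23, 31]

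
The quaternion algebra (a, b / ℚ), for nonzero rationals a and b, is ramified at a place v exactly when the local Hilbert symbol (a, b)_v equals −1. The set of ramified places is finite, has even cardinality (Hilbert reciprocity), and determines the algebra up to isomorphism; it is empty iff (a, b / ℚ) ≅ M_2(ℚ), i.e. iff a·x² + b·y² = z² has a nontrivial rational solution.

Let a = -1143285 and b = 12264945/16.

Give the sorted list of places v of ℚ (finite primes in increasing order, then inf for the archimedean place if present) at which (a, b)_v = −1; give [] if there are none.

[5, 37]

(a, b) ≡ (-6765, 250305) mod (ℚ^×)²; places V = {2, 3, 5, 7, 11, 13, 37, 41, ∞}.
(a,b)_7: α=0, u≡4; β=2, v≡3 (mod 7); (4|7)=+1, (3|7)=-1; sign (−1)^0·+1^2·-1^0 = +1.
(a,b)_41: α=1, u≡36; β=1, v≡39 (mod 41); (36|41)=+1, (39|41)=+1; sign (−1)^0·+1^1·+1^1 = +1.
(a,b)_5: α=1, u≡3; β=1, v≡4 (mod 5); (3|5)=-1, (4|5)=+1; sign (−1)^0·-1^1·+1^1 = -1.
(a,b)_13: α=2, u≡8; β=0, v≡10 (mod 13); (8|13)=-1, (10|13)=+1; sign (−1)^0·-1^0·+1^2 = +1.
(a,b)_37: α=0, u≡15; β=1, v≡14 (mod 37); (15|37)=-1, (14|37)=-1; sign (−1)^0·-1^1·-1^0 = -1.
(a,b)_3: α=1, u≡1; β=1, v≡2 (mod 3); (1|3)=+1, (2|3)=-1; sign (−1)^1·+1^1·-1^1 = +1.
(a,b)_∞: sgn(-6765)=−, sgn(250305)=+, so +1.
(a,b)_2: α=0, β=-4; u≡3, v≡1 (mod 8); ε(u)ε(v)=1·0, αω(v)=0·0, βω(u)=-4·1; sum ≡ 0  ⇒  +1.
(a,b)_11: α=1, u≡4; β=1, v≡7 (mod 11); (4|11)=+1, (7|11)=-1; sign (−1)^1·+1^1·-1^1 = +1.
(-6765, 250305 / ℚ) ramifies at {5, 37}: a division algebra.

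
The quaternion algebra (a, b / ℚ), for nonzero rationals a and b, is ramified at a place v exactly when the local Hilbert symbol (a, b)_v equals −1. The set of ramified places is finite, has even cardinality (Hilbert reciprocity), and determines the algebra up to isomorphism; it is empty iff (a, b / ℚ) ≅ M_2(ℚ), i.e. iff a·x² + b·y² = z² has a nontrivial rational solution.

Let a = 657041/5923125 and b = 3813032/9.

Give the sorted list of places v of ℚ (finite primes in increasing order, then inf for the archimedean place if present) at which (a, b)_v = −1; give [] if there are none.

[2, 13]

Mod squares: a ≡ 174317, b ≡ 1802. Check v ∈ {∞, 2, 3, 5, 7, 11, 13, 17, 23, 53}.
v=2: v_2(a)=0, v_2(b)=3; units ≡ 5, 5 (mod 8); ε·ε+αω+βω = 0·0+0·1+3·1 ≡ 1  ⇒  (a,b)_2 = -1.
v=11: a=11^1·(≡10), b=11^0·(≡4) mod 11; (10|11)=-1, (4|11)=+1; (−1)^{1·0·5}·(-1)^0·(+1)^1 = +1.
v=23: a=23^1·(≡6), b=23^2·(≡1) mod 23; (6|23)=+1, (1|23)=+1; (−1)^{1·2·11}·(+1)^2·(+1)^1 = +1.
v=∞: 174317 > 0 and 1802 > 0  ⇒  (a,b)_∞ = +1.
v=53: a=53^1·(≡12), b=53^1·(≡32) mod 53; (12|53)=-1, (32|53)=-1; (−1)^{1·1·26}·(-1)^1·(-1)^1 = +1.
v=13: a=13^-1·(≡8), b=13^0·(≡6) mod 13; (8|13)=-1, (6|13)=-1; (−1)^{-1·0·6}·(-1)^0·(-1)^-1 = -1.
v=7: a=7^2·(≡5), b=7^0·(≡3) mod 7; (5|7)=-1, (3|7)=-1; (−1)^{2·0·3}·(-1)^0·(-1)^2 = +1.
v=17: a=17^0·(≡4), b=17^1·(≡13) mod 17; (4|17)=+1, (13|17)=+1; (−1)^{0·1·8}·(+1)^1·(+1)^0 = +1.
v=3: a=3^-6·(≡2), b=3^-2·(≡2) mod 3; (2|3)=-1, (2|3)=-1; (−1)^{-6·-2·1}·(-1)^-2·(-1)^-6 = +1.
v=5: a=5^-4·(≡3), b=5^0·(≡3) mod 5; (3|5)=-1, (3|5)=-1; (−1)^{-4·0·2}·(-1)^0·(-1)^-4 = +1.
Ram(174317, 1802) = {2, 13}; no ℚ_2-point on the conic.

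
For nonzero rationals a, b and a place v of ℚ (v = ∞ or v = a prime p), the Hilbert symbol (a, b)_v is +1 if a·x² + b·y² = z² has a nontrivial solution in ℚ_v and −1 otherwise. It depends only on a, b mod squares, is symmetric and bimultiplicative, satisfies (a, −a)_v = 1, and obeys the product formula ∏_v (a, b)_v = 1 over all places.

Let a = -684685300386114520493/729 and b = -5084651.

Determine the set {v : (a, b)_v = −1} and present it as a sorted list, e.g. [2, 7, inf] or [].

Mod squares: a ≡ -91637, b ≡ -5291. Check v ∈ {∞, 2, 3, 7, 11, 13, 17, 19, 31, 37, 53}.
v=11: a=11^2·(≡4), b=11^1·(≡1) mod 11; (4|11)=+1, (1|11)=+1; (−1)^{2·1·5}·(+1)^1·(+1)^2 = +1.
v=3: a=3^-6·(≡1), b=3^0·(≡1) mod 3; (1|3)=+1, (1|3)=+1; (−1)^{-6·0·1}·(+1)^0·(+1)^-6 = +1.
v=37: a=37^2·(≡16), b=37^1·(≡32) mod 37; (16|37)=+1, (32|37)=-1; (−1)^{2·1·18}·(+1)^1·(-1)^2 = +1.
v=∞: -91637 < 0 and -5291 < 0  ⇒  (a,b)_∞ = -1.
v=2: v_2(a)=0, v_2(b)=0; units ≡ 3, 5 (mod 8); ε·ε+αω+βω = 1·0+0·1+0·1 ≡ 0  ⇒  (a,b)_2 = +1.
v=7: a=7^1·(≡6), b=7^0·(≡2) mod 7; (6|7)=-1, (2|7)=+1; (−1)^{1·0·3}·(-1)^0·(+1)^1 = +1.
v=53: a=53^1·(≡34), b=53^0·(≡10) mod 53; (34|53)=-1, (10|53)=+1; (−1)^{1·0·26}·(-1)^0·(+1)^1 = +1.
v=19: a=19^1·(≡3), b=19^0·(≡15) mod 19; (3|19)=-1, (15|19)=-1; (−1)^{1·0·9}·(-1)^0·(-1)^1 = -1.
v=17: a=17^2·(≡14), b=17^0·(≡15) mod 17; (14|17)=-1, (15|17)=+1; (−1)^{2·0·8}·(-1)^0·(+1)^2 = +1.
v=31: a=31^4·(≡15), b=31^2·(≡10) mod 31; (15|31)=-1, (10|31)=+1; (−1)^{4·2·15}·(-1)^2·(+1)^4 = +1.
v=13: a=13^3·(≡12), b=13^1·(≡4) mod 13; (12|13)=+1, (4|13)=+1; (−1)^{3·1·6}·(+1)^1·(+1)^3 = +1.
|Ram(-91637, -5291)| = 2, even; anisotropic at {19, ∞}.

[19, inf]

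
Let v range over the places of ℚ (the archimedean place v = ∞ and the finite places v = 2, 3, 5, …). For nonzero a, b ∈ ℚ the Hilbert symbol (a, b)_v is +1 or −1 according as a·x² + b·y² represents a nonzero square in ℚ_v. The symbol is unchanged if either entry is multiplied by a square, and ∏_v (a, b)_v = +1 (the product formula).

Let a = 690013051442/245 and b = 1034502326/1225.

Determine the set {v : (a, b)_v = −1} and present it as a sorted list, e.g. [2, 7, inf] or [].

(a, b) ≡ (64090, 10166) mod (ℚ^×)²; places V = {2, 5, 7, 11, 13, 17, 23, 29, ∞}.
(a,b)_17: α=1, u≡8; β=1, v≡14 (mod 17); (8|17)=+1, (14|17)=-1; sign (−1)^0·+1^1·-1^1 = -1.
(a,b)_13: α=1, u≡12; β=1, v≡11 (mod 13); (12|13)=+1, (11|13)=-1; sign (−1)^0·+1^1·-1^1 = -1.
(a,b)_29: α=3, u≡1; β=2, v≡28 (mod 29); (1|29)=+1, (28|29)=+1; sign (−1)^0·+1^2·+1^3 = +1.
(a,b)_2: α=1, β=1; u≡5, v≡3 (mod 8); ε(u)ε(v)=0·1, αω(v)=1·1, βω(u)=1·1; sum ≡ 0  ⇒  +1.
(a,b)_23: α=2, u≡18; β=1, v≡19 (mod 23); (18|23)=+1, (19|23)=-1; sign (−1)^0·+1^1·-1^2 = +1.
(a,b)_11: α=2, u≡5; β=2, v≡8 (mod 11); (5|11)=+1, (8|11)=-1; sign (−1)^0·+1^2·-1^2 = +1.
(a,b)_7: α=-2, u≡3; β=-2, v≡1 (mod 7); (3|7)=-1, (1|7)=+1; sign (−1)^0·-1^-2·+1^-2 = +1.
(a,b)_5: α=-1, u≡3; β=-2, v≡4 (mod 5); (3|5)=-1, (4|5)=+1; sign (−1)^0·-1^-2·+1^-1 = +1.
(a,b)_∞: sgn(64090)=+, sgn(10166)=+, so +1.
Ram(64090, 10166) = {13, 17}; no ℚ_13-point on the conic.

[13, 17]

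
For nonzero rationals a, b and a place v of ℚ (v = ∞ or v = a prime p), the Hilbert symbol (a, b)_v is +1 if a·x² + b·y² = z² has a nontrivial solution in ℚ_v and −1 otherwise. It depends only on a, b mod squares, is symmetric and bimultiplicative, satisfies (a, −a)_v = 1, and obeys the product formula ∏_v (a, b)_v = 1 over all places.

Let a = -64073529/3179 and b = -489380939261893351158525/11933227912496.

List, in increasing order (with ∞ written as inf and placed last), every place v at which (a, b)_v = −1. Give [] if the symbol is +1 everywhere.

Mod squares: a ≡ -216931, b ≡ -6290999. Check v ∈ {∞, 2, 3, 5, 11, 13, 17, 19, 29, 37, 41, 53}.
v=∞: -216931 < 0 and -6290999 < 0  ⇒  (a,b)_∞ = -1.
v=41: a=41^1·(≡5), b=41^1·(≡17) mod 41; (5|41)=+1, (17|41)=-1; (−1)^{1·1·20}·(+1)^1·(-1)^1 = -1.
v=11: a=11^-1·(≡10), b=11^-1·(≡5) mod 11; (10|11)=-1, (5|11)=+1; (−1)^{-1·-1·5}·(-1)^-1·(+1)^-1 = +1.
v=53: a=53^0·(≡27), b=53^-2·(≡32) mod 53; (27|53)=-1, (32|53)=-1; (−1)^{0·-2·26}·(-1)^-2·(-1)^0 = +1.
v=5: a=5^0·(≡4), b=5^2·(≡4) mod 5; (4|5)=+1, (4|5)=+1; (−1)^{0·2·2}·(+1)^2·(+1)^0 = +1.
v=29: a=29^0·(≡8), b=29^1·(≡12) mod 29; (8|29)=-1, (12|29)=-1; (−1)^{0·1·14}·(-1)^1·(-1)^0 = -1.
v=17: a=17^-2·(≡6), b=17^-6·(≡15) mod 17; (6|17)=-1, (15|17)=+1; (−1)^{-2·-6·8}·(-1)^-6·(+1)^-2 = +1.
v=2: v_2(a)=0, v_2(b)=-4; units ≡ 5, 1 (mod 8); ε·ε+αω+βω = 0·0+0·0+-4·1 ≡ 0  ⇒  (a,b)_2 = +1.
v=19: a=19^2·(≡11), b=19^6·(≡10) mod 19; (11|19)=+1, (10|19)=-1; (−1)^{2·6·9}·(+1)^6·(-1)^2 = +1.
v=13: a=13^1·(≡5), b=13^1·(≡5) mod 13; (5|13)=-1, (5|13)=-1; (−1)^{1·1·6}·(-1)^1·(-1)^1 = +1.
v=37: a=37^1·(≡2), b=37^3·(≡7) mod 37; (2|37)=-1, (7|37)=+1; (−1)^{1·3·18}·(-1)^3·(+1)^1 = -1.
v=3: a=3^2·(≡2), b=3^12·(≡1) mod 3; (2|3)=-1, (1|3)=+1; (−1)^{2·12·1}·(-1)^12·(+1)^2 = +1.
|Ram(-216931, -6290999)| = 4, even; anisotropic at {29, 37, 41, ∞}.

[29, 37, 41, inf]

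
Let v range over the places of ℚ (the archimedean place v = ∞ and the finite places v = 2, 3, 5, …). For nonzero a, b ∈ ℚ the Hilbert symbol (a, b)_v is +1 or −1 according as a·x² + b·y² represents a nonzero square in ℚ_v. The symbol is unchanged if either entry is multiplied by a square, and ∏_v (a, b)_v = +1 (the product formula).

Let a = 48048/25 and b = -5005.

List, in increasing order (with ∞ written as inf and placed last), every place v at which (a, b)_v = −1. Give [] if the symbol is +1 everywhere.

Mod squares: a ≡ 3003, b ≡ -5005. Check v ∈ {∞, 2, 3, 5, 7, 11, 13}.
v=5: a=5^-2·(≡3), b=5^1·(≡4) mod 5; (3|5)=-1, (4|5)=+1; (−1)^{-2·1·2}·(-1)^1·(+1)^-2 = -1.
v=2: v_2(a)=4, v_2(b)=0; units ≡ 3, 3 (mod 8); ε·ε+αω+βω = 1·1+4·1+0·1 ≡ 1  ⇒  (a,b)_2 = -1.
v=7: a=7^1·(≡1), b=7^1·(≡6) mod 7; (1|7)=+1, (6|7)=-1; (−1)^{1·1·3}·(+1)^1·(-1)^1 = +1.
v=3: a=3^1·(≡2), b=3^0·(≡2) mod 3; (2|3)=-1, (2|3)=-1; (−1)^{1·0·1}·(-1)^0·(-1)^1 = -1.
v=13: a=13^1·(≡9), b=13^1·(≡5) mod 13; (9|13)=+1, (5|13)=-1; (−1)^{1·1·6}·(+1)^1·(-1)^1 = -1.
v=11: a=11^1·(≡4), b=11^1·(≡7) mod 11; (4|11)=+1, (7|11)=-1; (−1)^{1·1·5}·(+1)^1·(-1)^1 = +1.
v=∞: 3003 > 0 and -5005 < 0  ⇒  (a,b)_∞ = +1.
|Ram(3003, -5005)| = 4, even; anisotropic at {2, 3, 5, 13}.

[2, 3, 5, 13]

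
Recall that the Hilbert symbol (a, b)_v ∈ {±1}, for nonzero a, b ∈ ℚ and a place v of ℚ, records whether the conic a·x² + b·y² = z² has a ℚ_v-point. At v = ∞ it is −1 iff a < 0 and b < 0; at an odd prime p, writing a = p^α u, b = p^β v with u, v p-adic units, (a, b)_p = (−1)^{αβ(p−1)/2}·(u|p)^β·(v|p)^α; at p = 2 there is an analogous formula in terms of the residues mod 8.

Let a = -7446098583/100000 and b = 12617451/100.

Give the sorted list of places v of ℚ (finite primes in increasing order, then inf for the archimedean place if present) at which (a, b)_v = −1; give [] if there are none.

[2, 3, 11, 17]

(a, b) ≡ (-39270, 11) mod (ℚ^×)²; places V = {2, 3, 5, 7, 11, 17, ∞}.
(a,b)_7: α=1, u≡2; β=2, v≡2 (mod 7); (2|7)=+1, (2|7)=+1; sign (−1)^0·+1^2·+1^1 = +1.
(a,b)_∞: sgn(-39270)=−, sgn(11)=+, so +1.
(a,b)_5: α=-5, u≡1; β=-2, v≡4 (mod 5); (1|5)=+1, (4|5)=+1; sign (−1)^0·+1^-2·+1^-5 = +1.
(a,b)_3: α=9, u≡2; β=4, v≡2 (mod 3); (2|3)=-1, (2|3)=-1; sign (−1)^0·-1^4·-1^9 = -1.
(a,b)_2: α=-5, β=-2; u≡5, v≡3 (mod 8); ε(u)ε(v)=0·1, αω(v)=-5·1, βω(u)=-2·1; sum ≡ 1  ⇒  -1.
(a,b)_11: α=1, u≡9; β=1, v≡5 (mod 11); (9|11)=+1, (5|11)=+1; sign (−1)^1·+1^1·+1^1 = -1.
(a,b)_17: α=3, u≡13; β=2, v≡7 (mod 17); (13|17)=+1, (7|17)=-1; sign (−1)^0·+1^2·-1^3 = -1.
Ram(-39270, 11) = {2, 3, 11, 17}; no ℚ_2-point on the conic.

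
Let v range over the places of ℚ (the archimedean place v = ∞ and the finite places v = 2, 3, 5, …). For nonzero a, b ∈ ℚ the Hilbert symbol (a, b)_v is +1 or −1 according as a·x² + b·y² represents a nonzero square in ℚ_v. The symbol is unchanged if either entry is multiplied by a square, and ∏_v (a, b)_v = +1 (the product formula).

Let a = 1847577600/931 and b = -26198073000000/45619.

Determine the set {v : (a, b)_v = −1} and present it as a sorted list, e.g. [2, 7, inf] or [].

[3, 19]

(a, b) ≡ (209, -627) mod (ℚ^×)²; places V = {2, 3, 5, 7, 11, 19, ∞}.
(a,b)_∞: sgn(209)=+, sgn(-627)=−, so +1.
(a,b)_2: α=10, β=6; u≡1, v≡5 (mod 8); ε(u)ε(v)=0·0, αω(v)=10·1, βω(u)=6·0; sum ≡ 0  ⇒  +1.
(a,b)_7: α=-2, u≡3; β=-4, v≡3 (mod 7); (3|7)=-1, (3|7)=-1; sign (−1)^0·-1^-4·-1^-2 = +1.
(a,b)_19: α=-1, u≡4; β=-1, v≡7 (mod 19); (4|19)=+1, (7|19)=+1; sign (−1)^1·+1^-1·+1^-1 = -1.
(a,b)_3: α=8, u≡2; β=9, v≡1 (mod 3); (2|3)=-1, (1|3)=+1; sign (−1)^0·-1^9·+1^8 = -1.
(a,b)_11: α=1, u≡10; β=3, v≡9 (mod 11); (10|11)=-1, (9|11)=+1; sign (−1)^1·-1^3·+1^1 = +1.
(a,b)_5: α=2, u≡4; β=6, v≡2 (mod 5); (4|5)=+1, (2|5)=-1; sign (−1)^0·+1^6·-1^2 = +1.
|Ram(209, -627)| = 2, even; anisotropic at {3, 19}.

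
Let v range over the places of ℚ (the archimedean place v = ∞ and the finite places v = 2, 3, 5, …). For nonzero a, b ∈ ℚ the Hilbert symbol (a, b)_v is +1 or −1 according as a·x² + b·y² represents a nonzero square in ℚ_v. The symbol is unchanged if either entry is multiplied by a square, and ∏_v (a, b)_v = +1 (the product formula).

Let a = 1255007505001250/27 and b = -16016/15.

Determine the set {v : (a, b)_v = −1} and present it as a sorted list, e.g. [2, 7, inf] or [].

(a, b) ≡ (6, -15015) mod (ℚ^×)²; places V = {2, 3, 5, 7, 11, 13, ∞}.
(a,b)_∞: sgn(6)=+, sgn(-15015)=−, so +1.
(a,b)_7: α=4, u≡5; β=1, v≡1 (mod 7); (5|7)=-1, (1|7)=+1; sign (−1)^0·-1^1·+1^4 = -1.
(a,b)_13: α=4, u≡2; β=1, v≡8 (mod 13); (2|13)=-1, (8|13)=-1; sign (−1)^0·-1^1·-1^4 = -1.
(a,b)_3: α=-3, u≡2; β=-1, v≡2 (mod 3); (2|3)=-1, (2|3)=-1; sign (−1)^1·-1^-1·-1^-3 = -1.
(a,b)_11: α=4, u≡10; β=1, v≡10 (mod 11); (10|11)=-1, (10|11)=-1; sign (−1)^0·-1^1·-1^4 = -1.
(a,b)_2: α=1, β=4; u≡3, v≡1 (mod 8); ε(u)ε(v)=1·0, αω(v)=1·0, βω(u)=4·1; sum ≡ 0  ⇒  +1.
(a,b)_5: α=4, u≡1; β=-1, v≡3 (mod 5); (1|5)=+1, (3|5)=-1; sign (−1)^0·+1^-1·-1^4 = +1.
|Ram(6, -15015)| = 4, even; anisotropic at {3, 7, 11, 13}.

[3, 7, 11, 13]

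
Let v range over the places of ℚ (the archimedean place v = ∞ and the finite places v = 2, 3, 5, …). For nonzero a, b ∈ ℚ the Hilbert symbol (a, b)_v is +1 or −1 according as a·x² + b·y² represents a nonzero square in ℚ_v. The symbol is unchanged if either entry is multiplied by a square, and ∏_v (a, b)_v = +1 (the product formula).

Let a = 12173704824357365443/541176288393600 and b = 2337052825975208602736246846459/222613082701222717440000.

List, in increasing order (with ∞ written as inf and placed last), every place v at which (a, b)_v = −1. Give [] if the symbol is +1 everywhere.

[2, 3, 11, 17]

(a, b) ≡ (1122, 11) mod (ℚ^×)²; places V = {2, 3, 5, 7, 11, 17, 19, 23, 31, 37, 47, ∞}.
(a,b)_3: α=-5, u≡2; β=-10, v≡2 (mod 3); (2|3)=-1, (2|3)=-1; sign (−1)^0·-1^-10·-1^-5 = -1.
(a,b)_37: α=-2, u≡27; β=-2, v≡7 (mod 37); (27|37)=+1, (7|37)=+1; sign (−1)^0·+1^-2·+1^-2 = +1.
(a,b)_23: α=-2, u≡18; β=-4, v≡20 (mod 23); (18|23)=+1, (20|23)=-1; sign (−1)^0·+1^-4·-1^-2 = +1.
(a,b)_47: α=2, u≡19; β=4, v≡40 (mod 47); (19|47)=-1, (40|47)=-1; sign (−1)^0·-1^4·-1^2 = +1.
(a,b)_7: α=10, u≡1; β=12, v≡2 (mod 7); (1|7)=+1, (2|7)=+1; sign (−1)^0·+1^12·+1^10 = +1.
(a,b)_17: α=3, u≡15; β=6, v≡3 (mod 17); (15|17)=+1, (3|17)=-1; sign (−1)^0·+1^6·-1^3 = -1.
(a,b)_31: α=-2, u≡23; β=-2, v≡17 (mod 31); (23|31)=-1, (17|31)=-1; sign (−1)^0·-1^-2·-1^-2 = +1.
(a,b)_5: α=-2, u≡2; β=-4, v≡1 (mod 5); (2|5)=-1, (1|5)=+1; sign (−1)^0·-1^-4·+1^-2 = +1.
(a,b)_19: α=2, u≡5; β=4, v≡4 (mod 19); (5|19)=+1, (4|19)=+1; sign (−1)^0·+1^4·+1^2 = +1.
(a,b)_2: α=-7, β=-14; u≡1, v≡3 (mod 8); ε(u)ε(v)=0·1, αω(v)=-7·1, βω(u)=-14·0; sum ≡ 1  ⇒  -1.
(a,b)_∞: sgn(1122)=+, sgn(11)=+, so +1.
(a,b)_11: α=1, u≡3; β=1, v≡9 (mod 11); (3|11)=+1, (9|11)=+1; sign (−1)^1·+1^1·+1^1 = -1.
|Ram(1122, 11)| = 4, even; anisotropic at {2, 3, 11, 17}.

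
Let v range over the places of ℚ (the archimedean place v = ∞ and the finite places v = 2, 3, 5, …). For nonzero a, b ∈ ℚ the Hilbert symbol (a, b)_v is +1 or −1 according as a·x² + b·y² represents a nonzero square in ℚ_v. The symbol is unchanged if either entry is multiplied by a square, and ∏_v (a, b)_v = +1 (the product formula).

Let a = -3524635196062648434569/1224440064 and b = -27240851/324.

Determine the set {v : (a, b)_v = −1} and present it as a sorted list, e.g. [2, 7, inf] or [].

Mod squares: a ≡ -209, b ≡ -779. Check v ∈ {∞, 2, 3, 11, 17, 19, 29, 37, 41}.
v=41: a=41^2·(≡31), b=41^1·(≡22) mod 41; (31|41)=+1, (22|41)=-1; (−1)^{2·1·20}·(+1)^1·(-1)^2 = +1.
v=37: a=37^2·(≡15), b=37^0·(≡5) mod 37; (15|37)=-1, (5|37)=-1; (−1)^{2·0·18}·(-1)^0·(-1)^2 = +1.
v=29: a=29^2·(≡5), b=29^0·(≡25) mod 29; (5|29)=+1, (25|29)=+1; (−1)^{2·0·14}·(+1)^0·(+1)^2 = +1.
v=3: a=3^-14·(≡1), b=3^-4·(≡1) mod 3; (1|3)=+1, (1|3)=+1; (−1)^{-14·-4·1}·(+1)^-4·(+1)^-14 = +1.
v=19: a=19^3·(≡13), b=19^1·(≡11) mod 19; (13|19)=-1, (11|19)=+1; (−1)^{3·1·9}·(-1)^1·(+1)^3 = +1.
v=17: a=17^6·(≡12), b=17^2·(≡6) mod 17; (12|17)=-1, (6|17)=-1; (−1)^{6·2·8}·(-1)^2·(-1)^6 = +1.
v=2: v_2(a)=-8, v_2(b)=-2; units ≡ 7, 5 (mod 8); ε·ε+αω+βω = 1·0+-8·1+-2·0 ≡ 0  ⇒  (a,b)_2 = +1.
v=11: a=11^1·(≡4), b=11^2·(≡10) mod 11; (4|11)=+1, (10|11)=-1; (−1)^{1·2·5}·(+1)^2·(-1)^1 = -1.
v=∞: -209 < 0 and -779 < 0  ⇒  (a,b)_∞ = -1.
(-209, -779 / ℚ) ramifies at {11, ∞}: a division algebra.

[11, inf]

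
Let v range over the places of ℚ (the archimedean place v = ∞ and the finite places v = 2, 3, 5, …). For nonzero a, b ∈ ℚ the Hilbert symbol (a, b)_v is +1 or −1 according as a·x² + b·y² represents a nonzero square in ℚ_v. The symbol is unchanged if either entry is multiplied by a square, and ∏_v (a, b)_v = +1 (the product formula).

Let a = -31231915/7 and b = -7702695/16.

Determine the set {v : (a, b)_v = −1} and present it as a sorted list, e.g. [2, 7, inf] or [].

[13, inf]

(a, b) ≡ (-5005, -95095) mod (ℚ^×)²; places V = {2, 3, 5, 7, 11, 13, 19, ∞}.
(a,b)_∞: sgn(-5005)=−, sgn(-95095)=−, so -1.
(a,b)_11: α=3, u≡6; β=1, v≡3 (mod 11); (6|11)=-1, (3|11)=+1; sign (−1)^1·-1^1·+1^3 = +1.
(a,b)_2: α=0, β=-4; u≡3, v≡1 (mod 8); ε(u)ε(v)=1·0, αω(v)=0·0, βω(u)=-4·1; sum ≡ 0  ⇒  +1.
(a,b)_7: α=-1, u≡6; β=1, v≡4 (mod 7); (6|7)=-1, (4|7)=+1; sign (−1)^1·-1^1·+1^-1 = +1.
(a,b)_19: α=2, u≡7; β=1, v≡7 (mod 19); (7|19)=+1, (7|19)=+1; sign (−1)^0·+1^1·+1^2 = +1.
(a,b)_5: α=1, u≡1; β=1, v≡1 (mod 5); (1|5)=+1, (1|5)=+1; sign (−1)^0·+1^1·+1^1 = +1.
(a,b)_13: α=1, u≡7; β=1, v≡4 (mod 13); (7|13)=-1, (4|13)=+1; sign (−1)^0·-1^1·+1^1 = -1.
(a,b)_3: α=0, u≡2; β=4, v≡2 (mod 3); (2|3)=-1, (2|3)=-1; sign (−1)^0·-1^4·-1^0 = +1.
Ram(-5005, -95095) = {13, ∞}; no ℚ_13-point on the conic.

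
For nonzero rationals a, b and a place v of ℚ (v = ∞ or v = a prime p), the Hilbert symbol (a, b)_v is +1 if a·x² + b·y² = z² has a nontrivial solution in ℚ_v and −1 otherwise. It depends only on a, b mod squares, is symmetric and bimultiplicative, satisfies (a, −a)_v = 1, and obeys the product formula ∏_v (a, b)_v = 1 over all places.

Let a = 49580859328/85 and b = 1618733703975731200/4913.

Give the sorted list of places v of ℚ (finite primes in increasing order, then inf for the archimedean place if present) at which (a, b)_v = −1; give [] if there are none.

(a, b) ≡ (20995, 4301) mod (ℚ^×)²; places V = {2, 5, 7, 11, 13, 17, 19, 23, ∞}.
(a,b)_23: α=2, u≡5; β=3, v≡9 (mod 23); (5|23)=-1, (9|23)=+1; sign (−1)^0·-1^3·+1^2 = -1.
(a,b)_19: α=1, u≡14; β=2, v≡5 (mod 19); (14|19)=-1, (5|19)=+1; sign (−1)^0·-1^2·+1^1 = +1.
(a,b)_17: α=-1, u≡10; β=-3, v≡1 (mod 17); (10|17)=-1, (1|17)=+1; sign (−1)^0·-1^-3·+1^-1 = -1.
(a,b)_11: α=2, u≡2; β=3, v≡10 (mod 11); (2|11)=-1, (10|11)=-1; sign (−1)^0·-1^3·-1^2 = -1.
(a,b)_∞: sgn(20995)=+, sgn(4301)=+, so +1.
(a,b)_2: α=6, β=16; u≡3, v≡5 (mod 8); ε(u)ε(v)=1·0, αω(v)=6·1, βω(u)=16·1; sum ≡ 0  ⇒  +1.
(a,b)_5: α=-1, u≡4; β=2, v≡1 (mod 5); (4|5)=+1, (1|5)=+1; sign (−1)^0·+1^2·+1^-1 = +1.
(a,b)_13: α=1, u≡9; β=2, v≡6 (mod 13); (9|13)=+1, (6|13)=-1; sign (−1)^0·+1^2·-1^1 = -1.
(a,b)_7: α=2, u≡2; β=0, v≡3 (mod 7); (2|7)=+1, (3|7)=-1; sign (−1)^0·+1^0·-1^2 = +1.
(20995, 4301 / ℚ) ramifies at {11, 13, 17, 23}: a division algebra.

[11, 13, 17, 23]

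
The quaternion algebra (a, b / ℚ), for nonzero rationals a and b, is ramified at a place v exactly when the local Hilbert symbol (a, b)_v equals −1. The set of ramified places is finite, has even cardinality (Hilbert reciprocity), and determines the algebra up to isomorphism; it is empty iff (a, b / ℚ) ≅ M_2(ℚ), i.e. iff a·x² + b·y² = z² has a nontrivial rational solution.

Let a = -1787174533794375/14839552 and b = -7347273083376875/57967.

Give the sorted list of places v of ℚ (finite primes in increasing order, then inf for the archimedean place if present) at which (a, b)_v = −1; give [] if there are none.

[2, 7, 29, inf]

(a, b) ≡ (-3857, -142709) mod (ℚ^×)²; places V = {2, 3, 5, 7, 11, 13, 19, 29, 37, 59, ∞}.
(a,b)_11: α=2, u≡5; β=2, v≡3 (mod 11); (5|11)=+1, (3|11)=+1; sign (−1)^0·+1^2·+1^2 = +1.
(a,b)_13: α=-2, u≡9; β=-2, v≡8 (mod 13); (9|13)=+1, (8|13)=-1; sign (−1)^0·+1^-2·-1^-2 = +1.
(a,b)_19: α=1, u≡5; β=1, v≡14 (mod 19); (5|19)=+1, (14|19)=-1; sign (−1)^1·+1^1·-1^1 = +1.
(a,b)_7: α=-3, u≡4; β=-3, v≡2 (mod 7); (4|7)=+1, (2|7)=+1; sign (−1)^1·+1^-3·+1^-3 = -1.
(a,b)_2: α=-8, β=0; u≡7, v≡3 (mod 8); ε(u)ε(v)=1·1, αω(v)=-8·1, βω(u)=0·0; sum ≡ 1  ⇒  -1.
(a,b)_59: α=2, u≡24; β=2, v≡46 (mod 59); (24|59)=-1, (46|59)=+1; sign (−1)^0·-1^2·+1^2 = +1.
(a,b)_3: α=2, u≡1; β=0, v≡1 (mod 3); (1|3)=+1, (1|3)=+1; sign (−1)^0·+1^0·+1^2 = +1.
(a,b)_29: α=1, u≡14; β=1, v≡28 (mod 29); (14|29)=-1, (28|29)=+1; sign (−1)^0·-1^1·+1^1 = -1.
(a,b)_37: α=2, u≡28; β=3, v≡3 (mod 37); (28|37)=+1, (3|37)=+1; sign (−1)^0·+1^3·+1^2 = +1.
(a,b)_∞: sgn(-3857)=−, sgn(-142709)=−, so -1.
(a,b)_5: α=4, u≡2; β=4, v≡1 (mod 5); (2|5)=-1, (1|5)=+1; sign (−1)^0·-1^4·+1^4 = +1.
(-3857, -142709 / ℚ) ramifies at {2, 7, 29, ∞}: a division algebra.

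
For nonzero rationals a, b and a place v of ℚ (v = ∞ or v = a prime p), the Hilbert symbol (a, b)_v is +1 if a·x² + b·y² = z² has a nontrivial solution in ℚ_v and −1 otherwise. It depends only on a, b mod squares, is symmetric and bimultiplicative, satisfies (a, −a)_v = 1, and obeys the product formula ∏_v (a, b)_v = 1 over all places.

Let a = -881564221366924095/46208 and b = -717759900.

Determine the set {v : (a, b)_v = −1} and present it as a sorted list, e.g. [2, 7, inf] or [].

Mod squares: a ≡ -110, b ≡ -39. Check v ∈ {∞, 2, 3, 5, 7, 11, 13, 19, 23, 47}.
v=∞: -110 < 0 and -39 < 0  ⇒  (a,b)_∞ = -1.
v=19: a=19^-2·(≡6), b=19^0·(≡3) mod 19; (6|19)=+1, (3|19)=-1; (−1)^{-2·0·9}·(+1)^0·(-1)^-2 = +1.
v=23: a=23^2·(≡14), b=23^0·(≡19) mod 23; (14|23)=-1, (19|23)=-1; (−1)^{2·0·11}·(-1)^0·(-1)^2 = +1.
v=3: a=3^4·(≡1), b=3^3·(≡2) mod 3; (1|3)=+1, (2|3)=-1; (−1)^{4·3·1}·(+1)^3·(-1)^4 = +1.
v=13: a=13^4·(≡7), b=13^3·(≡3) mod 13; (7|13)=-1, (3|13)=+1; (−1)^{4·3·6}·(-1)^3·(+1)^4 = -1.
v=2: v_2(a)=-7, v_2(b)=2; units ≡ 1, 1 (mod 8); ε·ε+αω+βω = 0·0+-7·0+2·0 ≡ 0  ⇒  (a,b)_2 = +1.
v=47: a=47^2·(≡33), b=47^0·(≡36) mod 47; (33|47)=-1, (36|47)=+1; (−1)^{2·0·23}·(-1)^0·(+1)^2 = +1.
v=5: a=5^1·(≡2), b=5^2·(≡4) mod 5; (2|5)=-1, (4|5)=+1; (−1)^{1·2·2}·(-1)^2·(+1)^1 = +1.
v=7: a=7^2·(≡2), b=7^0·(≡3) mod 7; (2|7)=+1, (3|7)=-1; (−1)^{2·0·3}·(+1)^0·(-1)^2 = +1.
v=11: a=11^3·(≡4), b=11^2·(≡4) mod 11; (4|11)=+1, (4|11)=+1; (−1)^{3·2·5}·(+1)^2·(+1)^3 = +1.
Ram(-110, -39) = {13, ∞}; no ℚ_13-point on the conic.

[13, inf]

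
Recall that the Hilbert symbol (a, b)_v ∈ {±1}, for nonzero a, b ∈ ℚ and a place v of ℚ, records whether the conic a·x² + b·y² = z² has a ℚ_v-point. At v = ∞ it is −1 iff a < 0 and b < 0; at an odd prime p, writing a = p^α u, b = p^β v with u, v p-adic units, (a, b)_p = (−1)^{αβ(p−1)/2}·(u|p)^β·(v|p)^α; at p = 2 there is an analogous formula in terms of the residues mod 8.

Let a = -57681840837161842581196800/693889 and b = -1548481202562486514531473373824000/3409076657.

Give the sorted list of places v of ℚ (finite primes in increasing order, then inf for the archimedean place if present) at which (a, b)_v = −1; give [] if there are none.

(a, b) ≡ (-17917, -17866745) mod (ℚ^×)²; places V = {2, 3, 5, 7, 11, 13, 17, 19, 23, 37, 41, ∞}.
(a,b)_23: α=1, u≡8; β=1, v≡21 (mod 23); (8|23)=+1, (21|23)=-1; sign (−1)^1·+1^1·-1^1 = +1.
(a,b)_11: α=0, u≡2; β=2, v≡3 (mod 11); (2|11)=-1, (3|11)=+1; sign (−1)^0·-1^2·+1^0 = +1.
(a,b)_17: α=-2, u≡9; β=-5, v≡7 (mod 17); (9|17)=+1, (7|17)=-1; sign (−1)^0·+1^-5·-1^-2 = +1.
(a,b)_3: α=10, u≡2; β=12, v≡1 (mod 3); (2|3)=-1, (1|3)=+1; sign (−1)^0·-1^12·+1^10 = +1.
(a,b)_2: α=12, β=10; u≡3, v≡7 (mod 8); ε(u)ε(v)=1·1, αω(v)=12·0, βω(u)=10·1; sum ≡ 1  ⇒  -1.
(a,b)_13: α=2, u≡4; β=3, v≡5 (mod 13); (4|13)=+1, (5|13)=-1; sign (−1)^0·+1^3·-1^2 = +1.
(a,b)_∞: sgn(-17917)=−, sgn(-17866745)=−, so -1.
(a,b)_19: α=1, u≡17; β=1, v≡10 (mod 19); (17|19)=+1, (10|19)=-1; sign (−1)^1·+1^1·-1^1 = +1.
(a,b)_41: α=3, u≡34; β=4, v≡22 (mod 41); (34|41)=-1, (22|41)=-1; sign (−1)^0·-1^4·-1^3 = -1.
(a,b)_5: α=2, u≡2; β=3, v≡4 (mod 5); (2|5)=-1, (4|5)=+1; sign (−1)^0·-1^3·+1^2 = -1.
(a,b)_7: α=-4, u≡6; β=-4, v≡3 (mod 7); (6|7)=-1, (3|7)=-1; sign (−1)^0·-1^-4·-1^-4 = +1.
(a,b)_37: α=4, u≡33; β=5, v≡2 (mod 37); (33|37)=+1, (2|37)=-1; sign (−1)^0·+1^5·-1^4 = +1.
|Ram(-17917, -17866745)| = 4, even; anisotropic at {2, 5, 41, ∞}.

[2, 5, 41, inf]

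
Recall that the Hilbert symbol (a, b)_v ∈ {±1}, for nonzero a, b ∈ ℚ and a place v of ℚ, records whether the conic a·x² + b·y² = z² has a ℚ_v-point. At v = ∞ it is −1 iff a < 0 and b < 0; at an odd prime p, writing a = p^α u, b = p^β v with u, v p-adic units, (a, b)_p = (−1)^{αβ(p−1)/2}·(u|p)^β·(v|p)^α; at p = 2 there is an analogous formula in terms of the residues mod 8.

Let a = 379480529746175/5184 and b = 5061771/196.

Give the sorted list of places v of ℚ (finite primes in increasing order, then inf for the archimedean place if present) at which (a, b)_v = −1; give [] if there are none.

(a, b) ≡ (23, 62491) mod (ℚ^×)²; places V = {2, 3, 5, 7, 11, 13, 19, 23, ∞}.
(a,b)_2: α=-6, β=-2; u≡7, v≡3 (mod 8); ε(u)ε(v)=1·1, αω(v)=-6·1, βω(u)=-2·0; sum ≡ 1  ⇒  -1.
(a,b)_23: α=3, u≡16; β=1, v≡3 (mod 23); (16|23)=+1, (3|23)=+1; sign (−1)^1·+1^1·+1^3 = -1.
(a,b)_∞: sgn(23)=+, sgn(62491)=+, so +1.
(a,b)_5: α=2, u≡3; β=0, v≡1 (mod 5); (3|5)=-1, (1|5)=+1; sign (−1)^0·-1^0·+1^2 = +1.
(a,b)_3: α=-4, u≡2; β=4, v≡1 (mod 3); (2|3)=-1, (1|3)=+1; sign (−1)^0·-1^4·+1^-4 = +1.
(a,b)_13: α=4, u≡4; β=1, v≡4 (mod 13); (4|13)=+1, (4|13)=+1; sign (−1)^0·+1^1·+1^4 = +1.
(a,b)_19: α=2, u≡7; β=1, v≡8 (mod 19); (7|19)=+1, (8|19)=-1; sign (−1)^0·+1^1·-1^2 = +1.
(a,b)_11: α=2, u≡1; β=1, v≡1 (mod 11); (1|11)=+1, (1|11)=+1; sign (−1)^0·+1^1·+1^2 = +1.
(a,b)_7: α=0, u≡1; β=-2, v≡2 (mod 7); (1|7)=+1, (2|7)=+1; sign (−1)^0·+1^-2·+1^0 = +1.
|Ram(23, 62491)| = 2, even; anisotropic at {2, 23}.

[2, 23]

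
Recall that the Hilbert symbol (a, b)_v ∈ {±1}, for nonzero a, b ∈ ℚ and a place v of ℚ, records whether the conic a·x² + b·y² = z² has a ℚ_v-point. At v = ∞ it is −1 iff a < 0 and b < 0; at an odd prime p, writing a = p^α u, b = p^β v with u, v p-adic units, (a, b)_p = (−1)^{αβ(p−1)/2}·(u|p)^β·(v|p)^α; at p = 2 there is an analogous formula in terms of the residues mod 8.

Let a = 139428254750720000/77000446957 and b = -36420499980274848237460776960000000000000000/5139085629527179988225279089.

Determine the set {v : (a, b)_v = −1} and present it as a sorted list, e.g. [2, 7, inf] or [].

(a, b) ≡ (19499, -12121) mod (ℚ^×)²; places V = {2, 3, 5, 7, 13, 17, 19, 23, 31, 37, ∞}.
(a,b)_∞: sgn(19499)=+, sgn(-12121)=−, so +1.
(a,b)_5: α=4, u≡1; β=16, v≡1 (mod 5); (1|5)=+1, (1|5)=+1; sign (−1)^0·+1^16·+1^4 = +1.
(a,b)_19: α=-2, u≡9; β=-6, v≡5 (mod 19); (9|19)=+1, (5|19)=+1; sign (−1)^0·+1^-6·+1^-2 = +1.
(a,b)_17: α=3, u≡9; β=7, v≡1 (mod 17); (9|17)=+1, (1|17)=+1; sign (−1)^0·+1^7·+1^3 = +1.
(a,b)_2: α=14, β=26; u≡3, v≡7 (mod 8); ε(u)ε(v)=1·1, αω(v)=14·0, βω(u)=26·1; sum ≡ 1  ⇒  -1.
(a,b)_3: α=0, u≡2; β=2, v≡2 (mod 3); (2|3)=-1, (2|3)=-1; sign (−1)^0·-1^2·-1^0 = +1.
(a,b)_13: α=2, u≡3; β=6, v≡6 (mod 13); (3|13)=+1, (6|13)=-1; sign (−1)^0·+1^6·-1^2 = +1.
(a,b)_7: α=-8, u≡2; β=-20, v≡3 (mod 7); (2|7)=+1, (3|7)=-1; sign (−1)^0·+1^-20·-1^-8 = +1.
(a,b)_23: α=2, u≡3; β=5, v≡2 (mod 23); (3|23)=+1, (2|23)=+1; sign (−1)^0·+1^5·+1^2 = +1.
(a,b)_37: α=-1, u≡27; β=-2, v≡24 (mod 37); (27|37)=+1, (24|37)=-1; sign (−1)^0·+1^-2·-1^-1 = -1.
(a,b)_31: α=1, u≡28; β=1, v≡17 (mod 31); (28|31)=+1, (17|31)=-1; sign (−1)^1·+1^1·-1^1 = +1.
(19499, -12121 / ℚ) ramifies at {2, 37}: a division algebra.

[2, 37]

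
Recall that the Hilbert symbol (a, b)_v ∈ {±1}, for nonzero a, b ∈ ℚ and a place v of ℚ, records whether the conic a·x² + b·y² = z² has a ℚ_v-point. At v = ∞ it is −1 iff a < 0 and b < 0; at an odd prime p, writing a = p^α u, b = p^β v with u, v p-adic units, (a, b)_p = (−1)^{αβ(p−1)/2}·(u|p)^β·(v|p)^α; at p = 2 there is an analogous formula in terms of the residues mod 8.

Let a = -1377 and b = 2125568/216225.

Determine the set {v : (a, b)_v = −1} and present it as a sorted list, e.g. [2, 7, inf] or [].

Mod squares: a ≡ -17, b ≡ 23. Check v ∈ {∞, 2, 3, 5, 17, 19, 23, 31}.
v=3: a=3^4·(≡1), b=3^-2·(≡2) mod 3; (1|3)=+1, (2|3)=-1; (−1)^{4·-2·1}·(+1)^-2·(-1)^4 = +1.
v=5: a=5^0·(≡3), b=5^-2·(≡2) mod 5; (3|5)=-1, (2|5)=-1; (−1)^{0·-2·2}·(-1)^-2·(-1)^0 = +1.
v=2: v_2(a)=0, v_2(b)=8; units ≡ 7, 7 (mod 8); ε·ε+αω+βω = 1·1+0·0+8·0 ≡ 1  ⇒  (a,b)_2 = -1.
v=19: a=19^0·(≡10), b=19^2·(≡11) mod 19; (10|19)=-1, (11|19)=+1; (−1)^{0·2·9}·(-1)^2·(+1)^0 = +1.
v=17: a=17^1·(≡4), b=17^0·(≡12) mod 17; (4|17)=+1, (12|17)=-1; (−1)^{1·0·8}·(+1)^0·(-1)^1 = -1.
v=31: a=31^0·(≡18), b=31^-2·(≡26) mod 31; (18|31)=+1, (26|31)=-1; (−1)^{0·-2·15}·(+1)^-2·(-1)^0 = +1.
v=∞: -17 < 0 and 23 > 0  ⇒  (a,b)_∞ = +1.
v=23: a=23^0·(≡3), b=23^1·(≡1) mod 23; (3|23)=+1, (1|23)=+1; (−1)^{0·1·11}·(+1)^1·(+1)^0 = +1.
(-17, 23 / ℚ) ramifies at {2, 17}: a division algebra.

[2, 17]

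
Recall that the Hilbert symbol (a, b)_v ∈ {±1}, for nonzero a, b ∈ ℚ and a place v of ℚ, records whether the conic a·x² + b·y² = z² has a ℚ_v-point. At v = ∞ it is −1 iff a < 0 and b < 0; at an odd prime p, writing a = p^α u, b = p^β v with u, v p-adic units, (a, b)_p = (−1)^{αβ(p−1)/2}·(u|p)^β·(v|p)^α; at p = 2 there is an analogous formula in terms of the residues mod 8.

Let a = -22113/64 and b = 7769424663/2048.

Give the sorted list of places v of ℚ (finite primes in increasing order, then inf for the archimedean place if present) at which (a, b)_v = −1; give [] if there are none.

Mod squares: a ≡ -273, b ≡ 286. Check v ∈ {∞, 2, 3, 7, 11, 13}.
v=2: v_2(a)=-6, v_2(b)=-11; units ≡ 7, 7 (mod 8); ε·ε+αω+βω = 1·1+-6·0+-11·0 ≡ 1  ⇒  (a,b)_2 = -1.
v=7: a=7^1·(≡5), b=7^2·(≡5) mod 7; (5|7)=-1, (5|7)=-1; (−1)^{1·2·3}·(-1)^2·(-1)^1 = -1.
v=13: a=13^1·(≡11), b=13^3·(≡4) mod 13; (11|13)=-1, (4|13)=+1; (−1)^{1·3·6}·(-1)^3·(+1)^1 = -1.
v=11: a=11^0·(≡7), b=11^1·(≡1) mod 11; (7|11)=-1, (1|11)=+1; (−1)^{0·1·5}·(-1)^1·(+1)^0 = -1.
v=3: a=3^5·(≡2), b=3^8·(≡1) mod 3; (2|3)=-1, (1|3)=+1; (−1)^{5·8·1}·(-1)^8·(+1)^5 = +1.
v=∞: -273 < 0 and 286 > 0  ⇒  (a,b)_∞ = +1.
|Ram(-273, 286)| = 4, even; anisotropic at {2, 7, 11, 13}.

[2, 7, 11, 13]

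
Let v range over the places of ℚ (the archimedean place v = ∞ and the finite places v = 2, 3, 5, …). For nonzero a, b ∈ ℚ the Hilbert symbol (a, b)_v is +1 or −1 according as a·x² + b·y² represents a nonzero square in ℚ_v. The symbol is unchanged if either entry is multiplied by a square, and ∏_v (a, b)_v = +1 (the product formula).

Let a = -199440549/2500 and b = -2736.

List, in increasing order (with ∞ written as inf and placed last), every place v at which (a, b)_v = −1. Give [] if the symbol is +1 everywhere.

(a, b) ≡ (-2261, -19) mod (ℚ^×)²; places V = {2, 3, 5, 7, 11, 17, 19, ∞}.
(a,b)_11: α=2, u≡5; β=0, v≡3 (mod 11); (5|11)=+1, (3|11)=+1; sign (−1)^0·+1^0·+1^2 = +1.
(a,b)_∞: sgn(-2261)=−, sgn(-19)=−, so -1.
(a,b)_5: α=-4, u≡4; β=0, v≡4 (mod 5); (4|5)=+1, (4|5)=+1; sign (−1)^0·+1^0·+1^-4 = +1.
(a,b)_3: α=6, u≡1; β=2, v≡2 (mod 3); (1|3)=+1, (2|3)=-1; sign (−1)^0·+1^2·-1^6 = +1.
(a,b)_7: α=1, u≡5; β=0, v≡1 (mod 7); (5|7)=-1, (1|7)=+1; sign (−1)^0·-1^0·+1^1 = +1.
(a,b)_19: α=1, u≡14; β=1, v≡8 (mod 19); (14|19)=-1, (8|19)=-1; sign (−1)^1·-1^1·-1^1 = -1.
(a,b)_17: α=1, u≡5; β=0, v≡1 (mod 17); (5|17)=-1, (1|17)=+1; sign (−1)^0·-1^0·+1^1 = +1.
(a,b)_2: α=-2, β=4; u≡3, v≡5 (mod 8); ε(u)ε(v)=1·0, αω(v)=-2·1, βω(u)=4·1; sum ≡ 0  ⇒  +1.
(-2261, -19 / ℚ) ramifies at {19, ∞}: a division algebra.

[19, inf]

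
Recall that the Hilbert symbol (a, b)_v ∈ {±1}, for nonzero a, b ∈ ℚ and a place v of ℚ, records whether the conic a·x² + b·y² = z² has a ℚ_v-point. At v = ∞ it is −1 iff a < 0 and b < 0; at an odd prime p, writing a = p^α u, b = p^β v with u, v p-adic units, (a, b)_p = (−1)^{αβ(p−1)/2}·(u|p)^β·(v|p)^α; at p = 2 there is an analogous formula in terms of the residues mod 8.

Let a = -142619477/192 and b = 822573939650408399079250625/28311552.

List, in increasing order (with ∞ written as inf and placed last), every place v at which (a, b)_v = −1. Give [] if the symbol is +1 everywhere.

(a, b) ≡ (-1480479, 113883) mod (ℚ^×)²; places V = {2, 3, 5, 7, 11, 13, 17, 29, ∞}.
(a,b)_29: α=1, u≡19; β=3, v≡27 (mod 29); (19|29)=-1, (27|29)=-1; sign (−1)^0·-1^3·-1^1 = +1.
(a,b)_∞: sgn(-1480479)=−, sgn(113883)=+, so +1.
(a,b)_11: α=1, u≡8; β=3, v≡2 (mod 11); (8|11)=-1, (2|11)=-1; sign (−1)^1·-1^3·-1^1 = -1.
(a,b)_17: α=3, u≡15; β=11, v≡16 (mod 17); (15|17)=+1, (16|17)=+1; sign (−1)^0·+1^11·+1^3 = +1.
(a,b)_3: α=-1, u≡1; β=-3, v≡2 (mod 3); (1|3)=+1, (2|3)=-1; sign (−1)^1·+1^-3·-1^-1 = +1.
(a,b)_5: α=0, u≡4; β=4, v≡3 (mod 5); (4|5)=+1, (3|5)=-1; sign (−1)^0·+1^4·-1^0 = +1.
(a,b)_2: α=-6, β=-20; u≡1, v≡3 (mod 8); ε(u)ε(v)=0·1, αω(v)=-6·1, βω(u)=-20·0; sum ≡ 0  ⇒  +1.
(a,b)_7: α=1, u≡1; β=1, v≡1 (mod 7); (1|7)=+1, (1|7)=+1; sign (−1)^1·+1^1·+1^1 = -1.
(a,b)_13: α=1, u≡1; β=2, v≡10 (mod 13); (1|13)=+1, (10|13)=+1; sign (−1)^0·+1^2·+1^1 = +1.
Ram(-1480479, 113883) = {7, 11}; no ℚ_7-point on the conic.

[7, 11]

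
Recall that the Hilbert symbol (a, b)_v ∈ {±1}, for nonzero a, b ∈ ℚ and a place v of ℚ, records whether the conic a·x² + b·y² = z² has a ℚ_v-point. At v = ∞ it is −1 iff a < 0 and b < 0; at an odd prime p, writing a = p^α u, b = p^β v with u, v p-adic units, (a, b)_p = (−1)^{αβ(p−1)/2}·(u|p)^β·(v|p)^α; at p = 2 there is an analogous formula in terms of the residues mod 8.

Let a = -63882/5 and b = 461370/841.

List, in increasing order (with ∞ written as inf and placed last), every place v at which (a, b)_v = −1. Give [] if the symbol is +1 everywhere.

Mod squares: a ≡ -210, b ≡ 2730. Check v ∈ {∞, 2, 3, 5, 7, 13, 29}.
v=3: a=3^3·(≡2), b=3^1·(≡1) mod 3; (2|3)=-1, (1|3)=+1; (−1)^{3·1·1}·(-1)^1·(+1)^3 = +1.
v=13: a=13^2·(≡5), b=13^3·(≡6) mod 13; (5|13)=-1, (6|13)=-1; (−1)^{2·3·6}·(-1)^3·(-1)^2 = -1.
v=2: v_2(a)=1, v_2(b)=1; units ≡ 7, 5 (mod 8); ε·ε+αω+βω = 1·0+1·1+1·0 ≡ 1  ⇒  (a,b)_2 = -1.
v=7: a=7^1·(≡6), b=7^1·(≡5) mod 7; (6|7)=-1, (5|7)=-1; (−1)^{1·1·3}·(-1)^1·(-1)^1 = -1.
v=5: a=5^-1·(≡3), b=5^1·(≡4) mod 5; (3|5)=-1, (4|5)=+1; (−1)^{-1·1·2}·(-1)^1·(+1)^-1 = -1.
v=∞: -210 < 0 and 2730 > 0  ⇒  (a,b)_∞ = +1.
v=29: a=29^0·(≡1), b=29^-2·(≡9) mod 29; (1|29)=+1, (9|29)=+1; (−1)^{0·-2·14}·(+1)^-2·(+1)^0 = +1.
|Ram(-210, 2730)| = 4, even; anisotropic at {2, 5, 7, 13}.

[2, 5, 7, 13]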